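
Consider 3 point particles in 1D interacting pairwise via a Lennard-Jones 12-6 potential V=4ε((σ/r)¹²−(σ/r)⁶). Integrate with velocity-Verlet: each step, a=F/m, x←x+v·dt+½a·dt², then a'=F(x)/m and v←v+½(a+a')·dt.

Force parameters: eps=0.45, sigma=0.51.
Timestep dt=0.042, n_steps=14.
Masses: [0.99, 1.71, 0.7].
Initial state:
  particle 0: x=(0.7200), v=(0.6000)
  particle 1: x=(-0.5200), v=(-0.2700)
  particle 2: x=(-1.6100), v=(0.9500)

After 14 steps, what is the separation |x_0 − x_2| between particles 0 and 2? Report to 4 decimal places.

step 0: x0=(0.7200) x1=(-0.5200) x2=(-1.6100)
step 1: x0=(0.7452) x1=(-0.5314) x2=(-1.5700)
step 2: x0=(0.7703) x1=(-0.5429) x2=(-1.5296)
step 3: x0=(0.7953) x1=(-0.5545) x2=(-1.4887)
step 4: x0=(0.8203) x1=(-0.5664) x2=(-1.4471)
step 5: x0=(0.8453) x1=(-0.5788) x2=(-1.4044)
step 6: x0=(0.8702) x1=(-0.5918) x2=(-1.3600)
step 7: x0=(0.8952) x1=(-0.6058) x2=(-1.3132)
step 8: x0=(0.9200) x1=(-0.6214) x2=(-1.2624)
step 9: x0=(0.9449) x1=(-0.6392) x2=(-1.2064)
step 10: x0=(0.9698) x1=(-0.6564) x2=(-1.1518)
step 11: x0=(0.9946) x1=(-0.6366) x2=(-1.1874)
step 12: x0=(1.0195) x1=(-0.6135) x2=(-1.2312)
step 13: x0=(1.0443) x1=(-0.5925) x2=(-1.2698)
step 14: x0=(1.0691) x1=(-0.5733) x2=(-1.3037)

2.3729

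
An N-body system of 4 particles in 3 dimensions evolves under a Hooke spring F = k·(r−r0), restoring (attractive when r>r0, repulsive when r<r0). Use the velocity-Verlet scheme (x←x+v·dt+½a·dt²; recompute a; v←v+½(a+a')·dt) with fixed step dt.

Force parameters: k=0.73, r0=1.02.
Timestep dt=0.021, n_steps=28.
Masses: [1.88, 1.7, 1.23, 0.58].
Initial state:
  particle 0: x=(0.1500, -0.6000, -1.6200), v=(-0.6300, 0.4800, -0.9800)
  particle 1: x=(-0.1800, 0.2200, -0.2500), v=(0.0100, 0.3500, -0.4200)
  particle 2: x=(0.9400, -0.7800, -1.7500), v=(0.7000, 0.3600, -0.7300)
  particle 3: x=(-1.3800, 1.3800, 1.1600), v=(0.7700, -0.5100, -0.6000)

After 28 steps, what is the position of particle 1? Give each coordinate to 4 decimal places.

step 0: x0=(0.1500, -0.6000, -1.6200) x1=(-0.1800, 0.2200, -0.2500) x2=(0.9400, -0.7800, -1.7500) x3=(-1.3800, 1.3800, 1.1600)
step 1: x0=(0.1366, -0.5898, -1.6404) x1=(-0.1798, 0.2273, -0.2589) x2=(0.9544, -0.7722, -1.7649) x3=(-1.3629, 1.3683, 1.1460)
step 2: x0=(0.1231, -0.5792, -1.6603) x1=(-0.1796, 0.2346, -0.2678) x2=(0.9683, -0.7638, -1.7791) x3=(-1.3438, 1.3545, 1.1293)
step 3: x0=(0.1092, -0.5684, -1.6798) x1=(-0.1793, 0.2419, -0.2769) x2=(0.9815, -0.7548, -1.7925) x3=(-1.3228, 1.3387, 1.1098)
step 4: x0=(0.0952, -0.5573, -1.6988) x1=(-0.1790, 0.2490, -0.2861) x2=(0.9942, -0.7453, -1.8051) x3=(-1.2999, 1.3210, 1.0875)
step 5: x0=(0.0810, -0.5459, -1.7174) x1=(-0.1787, 0.2562, -0.2955) x2=(1.0063, -0.7353, -1.8169) x3=(-1.2752, 1.3014, 1.0625)
step 6: x0=(0.0666, -0.5342, -1.7356) x1=(-0.1784, 0.2633, -0.3049) x2=(1.0178, -0.7247, -1.8279) x3=(-1.2487, 1.2798, 1.0349)
step 7: x0=(0.0519, -0.5222, -1.7533) x1=(-0.1780, 0.2703, -0.3145) x2=(1.0286, -0.7136, -1.8382) x3=(-1.2205, 1.2565, 1.0046)
step 8: x0=(0.0371, -0.5099, -1.7706) x1=(-0.1776, 0.2772, -0.3242) x2=(1.0389, -0.7020, -1.8477) x3=(-1.1905, 1.2313, 0.9716)
step 9: x0=(0.0222, -0.4974, -1.7875) x1=(-0.1771, 0.2841, -0.3341) x2=(1.0486, -0.6899, -1.8564) x3=(-1.1589, 1.2044, 0.9361)
step 10: x0=(0.0071, -0.4847, -1.8039) x1=(-0.1766, 0.2909, -0.3441) x2=(1.0576, -0.6772, -1.8644) x3=(-1.1256, 1.1759, 0.8980)
step 11: x0=(-0.0081, -0.4717, -1.8200) x1=(-0.1760, 0.2976, -0.3543) x2=(1.0661, -0.6641, -1.8716) x3=(-1.0908, 1.1457, 0.8575)
step 12: x0=(-0.0235, -0.4584, -1.8356) x1=(-0.1753, 0.3042, -0.3647) x2=(1.0739, -0.6504, -1.8781) x3=(-1.0544, 1.1139, 0.8145)
step 13: x0=(-0.0390, -0.4450, -1.8508) x1=(-0.1746, 0.3108, -0.3752) x2=(1.0812, -0.6363, -1.8838) x3=(-1.0166, 1.0807, 0.7692)
step 14: x0=(-0.0546, -0.4313, -1.8656) x1=(-0.1738, 0.3172, -0.3859) x2=(1.0878, -0.6217, -1.8888) x3=(-0.9774, 1.0460, 0.7215)
step 15: x0=(-0.0703, -0.4173, -1.8800) x1=(-0.1729, 0.3235, -0.3968) x2=(1.0938, -0.6067, -1.8931) x3=(-0.9369, 1.0100, 0.6717)
step 16: x0=(-0.0860, -0.4032, -1.8941) x1=(-0.1719, 0.3298, -0.4079) x2=(1.0992, -0.5912, -1.8968) x3=(-0.8951, 0.9727, 0.6197)
step 17: x0=(-0.1018, -0.3889, -1.9077) x1=(-0.1708, 0.3359, -0.4192) x2=(1.1040, -0.5753, -1.8997) x3=(-0.8521, 0.9342, 0.5656)
step 18: x0=(-0.1177, -0.3744, -1.9210) x1=(-0.1697, 0.3419, -0.4307) x2=(1.1083, -0.5590, -1.9020) x3=(-0.8080, 0.8945, 0.5095)
step 19: x0=(-0.1336, -0.3597, -1.9339) x1=(-0.1684, 0.3478, -0.4424) x2=(1.1119, -0.5423, -1.9036) x3=(-0.7628, 0.8537, 0.4515)
step 20: x0=(-0.1496, -0.3448, -1.9465) x1=(-0.1670, 0.3535, -0.4543) x2=(1.1150, -0.5252, -1.9047) x3=(-0.7167, 0.8119, 0.3917)
step 21: x0=(-0.1655, -0.3298, -1.9587) x1=(-0.1655, 0.3591, -0.4665) x2=(1.1175, -0.5078, -1.9051) x3=(-0.6696, 0.7693, 0.3302)
step 22: x0=(-0.1815, -0.3146, -1.9705) x1=(-0.1638, 0.3646, -0.4790) x2=(1.1194, -0.4899, -1.9049) x3=(-0.6217, 0.7257, 0.2671)
step 23: x0=(-0.1975, -0.2993, -1.9821) x1=(-0.1621, 0.3700, -0.4917) x2=(1.1208, -0.4718, -1.9042) x3=(-0.5730, 0.6814, 0.2025)
step 24: x0=(-0.2134, -0.2838, -1.9933) x1=(-0.1602, 0.3752, -0.5046) x2=(1.1217, -0.4533, -1.9029) x3=(-0.5237, 0.6364, 0.1365)
step 25: x0=(-0.2293, -0.2682, -2.0042) x1=(-0.1581, 0.3803, -0.5179) x2=(1.1220, -0.4345, -1.9011) x3=(-0.4737, 0.5907, 0.0692)
step 26: x0=(-0.2452, -0.2525, -2.0149) x1=(-0.1559, 0.3852, -0.5314) x2=(1.1218, -0.4155, -1.8988) x3=(-0.4231, 0.5445, 0.0007)
step 27: x0=(-0.2610, -0.2367, -2.0252) x1=(-0.1536, 0.3900, -0.5452) x2=(1.1211, -0.3961, -1.8960) x3=(-0.3721, 0.4978, -0.0688)
step 28: x0=(-0.2768, -0.2208, -2.0353) x1=(-0.1511, 0.3946, -0.5593) x2=(1.1199, -0.3766, -1.8928) x3=(-0.3207, 0.4507, -0.1392)

(-0.1511, 0.3946, -0.5593)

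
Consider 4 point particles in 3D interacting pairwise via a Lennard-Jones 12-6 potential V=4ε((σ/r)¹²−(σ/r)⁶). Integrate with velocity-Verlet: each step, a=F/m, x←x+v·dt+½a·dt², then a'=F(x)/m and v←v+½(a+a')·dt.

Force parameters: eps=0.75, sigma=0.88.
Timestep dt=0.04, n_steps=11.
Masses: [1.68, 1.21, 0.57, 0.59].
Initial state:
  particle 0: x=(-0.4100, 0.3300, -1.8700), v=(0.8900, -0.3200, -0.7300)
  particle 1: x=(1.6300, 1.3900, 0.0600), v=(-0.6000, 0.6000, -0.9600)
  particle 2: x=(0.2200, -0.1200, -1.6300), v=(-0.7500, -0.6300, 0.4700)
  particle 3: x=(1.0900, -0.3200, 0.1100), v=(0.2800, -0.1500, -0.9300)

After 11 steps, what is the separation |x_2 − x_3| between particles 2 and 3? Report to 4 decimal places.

step 0: x0=(-0.4100, 0.3300, -1.8700) x1=(1.6300, 1.3900, 0.0600) x2=(0.2200, -0.1200, -1.6300) x3=(1.0900, -0.3200, 0.1100)
step 1: x0=(-0.4050, 0.3391, -1.9109) x1=(1.6060, 1.4139, 0.0216) x2=(0.2803, -0.2097, -1.5767) x3=(1.1012, -0.3258, 0.0727)
step 2: x0=(-0.4032, 0.3507, -1.9533) x1=(1.5819, 1.4376, -0.0168) x2=(0.3501, -0.3068, -1.5186) x3=(1.1123, -0.3313, 0.0351)
step 3: x0=(-0.4000, 0.3611, -1.9949) x1=(1.5577, 1.4612, -0.0552) x2=(0.4162, -0.4005, -1.4623) x3=(1.1233, -0.3364, -0.0030)
step 4: x0=(-0.3959, 0.3707, -2.0359) x1=(1.5336, 1.4847, -0.0936) x2=(0.4800, -0.4917, -1.4070) x3=(1.1341, -0.3413, -0.0417)
step 5: x0=(-0.3914, 0.3799, -2.0766) x1=(1.5093, 1.5079, -0.1321) x2=(0.5429, -0.5814, -1.3516) x3=(1.1444, -0.3459, -0.0815)
step 6: x0=(-0.3866, 0.3888, -2.1171) x1=(1.4851, 1.5311, -0.1705) x2=(0.6059, -0.6702, -1.2952) x3=(1.1540, -0.3507, -0.1228)
step 7: x0=(-0.3817, 0.3976, -2.1574) x1=(1.4608, 1.5541, -0.2090) x2=(0.6697, -0.7578, -1.2368) x3=(1.1626, -0.3557, -0.1664)
step 8: x0=(-0.3767, 0.4063, -2.1977) x1=(1.4365, 1.5770, -0.2474) x2=(0.7347, -0.8440, -1.1753) x3=(1.1698, -0.3618, -0.2131)
step 9: x0=(-0.3717, 0.4149, -2.2380) x1=(1.4122, 1.5998, -0.2859) x2=(0.8016, -0.9279, -1.1096) x3=(1.1752, -0.3696, -0.2640)
step 10: x0=(-0.3666, 0.4236, -2.2782) x1=(1.3878, 1.6225, -0.3243) x2=(0.8703, -1.0088, -1.0396) x3=(1.1786, -0.3802, -0.3191)
step 11: x0=(-0.3616, 0.4322, -2.3184) x1=(1.3635, 1.6451, -0.3628) x2=(0.9397, -1.0883, -0.9680) x3=(1.1814, -0.3919, -0.3759)

0.9455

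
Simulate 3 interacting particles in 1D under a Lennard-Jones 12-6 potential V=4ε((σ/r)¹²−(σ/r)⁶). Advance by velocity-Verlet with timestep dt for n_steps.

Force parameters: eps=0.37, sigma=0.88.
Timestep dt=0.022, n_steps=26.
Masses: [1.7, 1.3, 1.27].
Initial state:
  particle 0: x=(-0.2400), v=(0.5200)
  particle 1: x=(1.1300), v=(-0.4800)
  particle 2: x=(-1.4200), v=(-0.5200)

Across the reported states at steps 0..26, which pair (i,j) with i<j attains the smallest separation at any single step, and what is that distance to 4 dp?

step 0: x0=(-0.2400) x1=(1.1300) x2=(-1.4200)
step 1: x0=(-0.2286) x1=(1.1194) x2=(-1.4313)
step 2: x0=(-0.2174) x1=(1.1086) x2=(-1.4423)
step 3: x0=(-0.2061) x1=(1.0976) x2=(-1.4530)
step 4: x0=(-0.1950) x1=(1.0864) x2=(-1.4634)
step 5: x0=(-0.1838) x1=(1.0750) x2=(-1.4736)
step 6: x0=(-0.1727) x1=(1.0634) x2=(-1.4836)
step 7: x0=(-0.1614) x1=(1.0515) x2=(-1.4934)
step 8: x0=(-0.1501) x1=(1.0394) x2=(-1.5030)
step 9: x0=(-0.1387) x1=(1.0269) x2=(-1.5125)
step 10: x0=(-0.1271) x1=(1.0141) x2=(-1.5218)
step 11: x0=(-0.1154) x1=(1.0009) x2=(-1.5310)
step 12: x0=(-0.1034) x1=(0.9874) x2=(-1.5400)
step 13: x0=(-0.0913) x1=(0.9734) x2=(-1.5490)
step 14: x0=(-0.0790) x1=(0.9592) x2=(-1.5578)
step 15: x0=(-0.0665) x1=(0.9446) x2=(-1.5665)
step 16: x0=(-0.0539) x1=(0.9298) x2=(-1.5752)
step 17: x0=(-0.0414) x1=(0.9151) x2=(-1.5837)
step 18: x0=(-0.0293) x1=(0.9008) x2=(-1.5922)
step 19: x0=(-0.0181) x1=(0.8876) x2=(-1.6007)
step 20: x0=(-0.0086) x1=(0.8765) x2=(-1.6090)
step 21: x0=(-0.0016) x1=(0.8688) x2=(-1.6174)
step 22: x0=(0.0017) x1=(0.8657) x2=(-1.6256)
step 23: x0=(0.0010) x1=(0.8678) x2=(-1.6338)
step 24: x0=(-0.0035) x1=(0.8749) x2=(-1.6420)
step 25: x0=(-0.0110) x1=(0.8859) x2=(-1.6501)
step 26: x0=(-0.0206) x1=(0.8995) x2=(-1.6581)

pair (0,1), distance 0.8639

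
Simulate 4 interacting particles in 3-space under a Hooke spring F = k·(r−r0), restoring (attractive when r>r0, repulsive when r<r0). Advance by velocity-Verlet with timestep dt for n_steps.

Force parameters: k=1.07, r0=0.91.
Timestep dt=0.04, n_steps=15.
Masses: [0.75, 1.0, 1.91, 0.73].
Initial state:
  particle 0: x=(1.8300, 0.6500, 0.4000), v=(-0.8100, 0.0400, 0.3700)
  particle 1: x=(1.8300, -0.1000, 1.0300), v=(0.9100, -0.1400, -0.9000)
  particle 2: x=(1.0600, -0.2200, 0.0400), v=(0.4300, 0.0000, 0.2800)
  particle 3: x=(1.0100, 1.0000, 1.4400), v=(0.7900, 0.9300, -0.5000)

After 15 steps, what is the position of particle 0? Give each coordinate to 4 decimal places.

step 0: x0=(1.8300, 0.6500, 0.4000) x1=(1.8300, -0.1000, 1.0300) x2=(1.0600, -0.2200, 0.0400) x3=(1.0100, 1.0000, 1.4400)
step 1: x0=(1.7971, 0.6514, 0.4151) x1=(1.8660, -0.1052, 0.9939) x2=(1.0774, -0.2196, 0.0517) x3=(1.0423, 1.0359, 1.4186)
step 2: x0=(1.7632, 0.6526, 0.4309) x1=(1.9010, -0.1097, 0.9575) x2=(1.0951, -0.2184, 0.0643) x3=(1.0759, 1.0689, 1.3944)
step 3: x0=(1.7286, 0.6535, 0.4470) x1=(1.9352, -0.1134, 0.9211) x2=(1.1131, -0.2165, 0.0778) x3=(1.1108, 1.0991, 1.3677)
step 4: x0=(1.6934, 0.6543, 0.4636) x1=(1.9684, -0.1163, 0.8846) x2=(1.1313, -0.2138, 0.0921) x3=(1.1468, 1.1263, 1.3384)
step 5: x0=(1.6578, 0.6549, 0.4804) x1=(2.0008, -0.1183, 0.8481) x2=(1.1498, -0.2103, 0.1071) x3=(1.1838, 1.1505, 1.3069)
step 6: x0=(1.6218, 0.6554, 0.4973) x1=(2.0323, -0.1194, 0.8118) x2=(1.1686, -0.2061, 0.1229) x3=(1.2218, 1.1717, 1.2731)
step 7: x0=(1.5856, 0.6557, 0.5144) x1=(2.0629, -0.1196, 0.7755) x2=(1.1875, -0.2011, 0.1394) x3=(1.2606, 1.1898, 1.2374)
step 8: x0=(1.5494, 0.6557, 0.5315) x1=(2.0926, -0.1187, 0.7394) x2=(1.2067, -0.1955, 0.1564) x3=(1.3002, 1.2050, 1.1999)
step 9: x0=(1.5131, 0.6555, 0.5485) x1=(2.1215, -0.1168, 0.7034) x2=(1.2260, -0.1892, 0.1741) x3=(1.3404, 1.2173, 1.1608)
step 10: x0=(1.4770, 0.6550, 0.5654) x1=(2.1495, -0.1138, 0.6677) x2=(1.2456, -0.1822, 0.1922) x3=(1.3814, 1.2267, 1.1202)
step 11: x0=(1.4410, 0.6540, 0.5821) x1=(2.1766, -0.1097, 0.6322) x2=(1.2652, -0.1746, 0.2107) x3=(1.4229, 1.2334, 1.0784)
step 12: x0=(1.4053, 0.6525, 0.5986) x1=(2.2028, -0.1044, 0.5969) x2=(1.2850, -0.1665, 0.2297) x3=(1.4650, 1.2376, 1.0354)
step 13: x0=(1.3699, 0.6503, 0.6148) x1=(2.2282, -0.0979, 0.5619) x2=(1.3050, -0.1577, 0.2489) x3=(1.5077, 1.2392, 0.9913)
step 14: x0=(1.3347, 0.6475, 0.6308) x1=(2.2526, -0.0902, 0.5272) x2=(1.3250, -0.1485, 0.2685) x3=(1.5510, 1.2385, 0.9463)
step 15: x0=(1.2999, 0.6440, 0.6466) x1=(2.2760, -0.0813, 0.4929) x2=(1.3452, -0.1388, 0.2884) x3=(1.5949, 1.2356, 0.9005)

(1.2999, 0.6440, 0.6466)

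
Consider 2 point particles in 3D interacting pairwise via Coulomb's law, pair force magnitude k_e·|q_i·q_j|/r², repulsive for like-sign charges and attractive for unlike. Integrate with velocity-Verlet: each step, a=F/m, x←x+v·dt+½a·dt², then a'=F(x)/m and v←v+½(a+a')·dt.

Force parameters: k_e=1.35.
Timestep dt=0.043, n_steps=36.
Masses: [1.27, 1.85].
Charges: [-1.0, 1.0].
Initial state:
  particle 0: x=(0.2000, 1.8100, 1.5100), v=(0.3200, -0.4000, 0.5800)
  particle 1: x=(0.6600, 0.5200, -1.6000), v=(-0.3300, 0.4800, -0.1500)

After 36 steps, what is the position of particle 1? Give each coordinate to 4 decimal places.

step 0: x0=(0.2000, 1.8100, 1.5100) x1=(0.6600, 0.5200, -1.6000)
step 1: x0=(0.2138, 1.7928, 1.5349) x1=(0.6458, 0.5407, -1.6064)
step 2: x0=(0.2276, 1.7755, 1.5596) x1=(0.6316, 0.5614, -1.6127)
step 3: x0=(0.2414, 1.7581, 1.5841) x1=(0.6174, 0.5821, -1.6189)
step 4: x0=(0.2552, 1.7407, 1.6085) x1=(0.6031, 0.6029, -1.6249)
step 5: x0=(0.2691, 1.7232, 1.6328) x1=(0.5889, 0.6237, -1.6309)
step 6: x0=(0.2829, 1.7057, 1.6568) x1=(0.5746, 0.6446, -1.6368)
step 7: x0=(0.2968, 1.6882, 1.6808) x1=(0.5603, 0.6655, -1.6425)
step 8: x0=(0.3107, 1.6705, 1.7045) x1=(0.5461, 0.6864, -1.6482)
step 9: x0=(0.3246, 1.6529, 1.7282) x1=(0.5318, 0.7074, -1.6537)
step 10: x0=(0.3385, 1.6352, 1.7516) x1=(0.5175, 0.7283, -1.6592)
step 11: x0=(0.3524, 1.6174, 1.7750) x1=(0.5032, 0.7494, -1.6645)
step 12: x0=(0.3663, 1.5997, 1.7981) x1=(0.4889, 0.7704, -1.6697)
step 13: x0=(0.3803, 1.5818, 1.8211) x1=(0.4746, 0.7915, -1.6749)
step 14: x0=(0.3942, 1.5640, 1.8440) x1=(0.4603, 0.8125, -1.6799)
step 15: x0=(0.4081, 1.5461, 1.8667) x1=(0.4460, 0.8336, -1.6848)
step 16: x0=(0.4221, 1.5282, 1.8893) x1=(0.4316, 0.8548, -1.6896)
step 17: x0=(0.4360, 1.5102, 1.9117) x1=(0.4173, 0.8759, -1.6944)
step 18: x0=(0.4499, 1.4923, 1.9340) x1=(0.4030, 0.8971, -1.6990)
step 19: x0=(0.4639, 1.4743, 1.9561) x1=(0.3887, 0.9183, -1.7035)
step 20: x0=(0.4778, 1.4563, 1.9781) x1=(0.3744, 0.9395, -1.7080)
step 21: x0=(0.4917, 1.4383, 2.0000) x1=(0.3601, 0.9607, -1.7123)
step 22: x0=(0.5057, 1.4202, 2.0217) x1=(0.3458, 0.9819, -1.7165)
step 23: x0=(0.5196, 1.4021, 2.0433) x1=(0.3315, 1.0031, -1.7207)
step 24: x0=(0.5335, 1.3841, 2.0647) x1=(0.3172, 1.0244, -1.7247)
step 25: x0=(0.5474, 1.3660, 2.0861) x1=(0.3029, 1.0456, -1.7287)
step 26: x0=(0.5613, 1.3479, 2.1072) x1=(0.2886, 1.0669, -1.7325)
step 27: x0=(0.5752, 1.3298, 2.1283) x1=(0.2744, 1.0882, -1.7363)
step 28: x0=(0.5890, 1.3116, 2.1492) x1=(0.2601, 1.1094, -1.7400)
step 29: x0=(0.6029, 1.2935, 2.1700) x1=(0.2458, 1.1307, -1.7436)
step 30: x0=(0.6168, 1.2754, 2.1907) x1=(0.2316, 1.1520, -1.7471)
step 31: x0=(0.6306, 1.2573, 2.2112) x1=(0.2173, 1.1733, -1.7506)
step 32: x0=(0.6444, 1.2391, 2.2316) x1=(0.2031, 1.1945, -1.7539)
step 33: x0=(0.6582, 1.2210, 2.2519) x1=(0.1889, 1.2158, -1.7572)
step 34: x0=(0.6720, 1.2028, 2.2721) x1=(0.1747, 1.2371, -1.7603)
step 35: x0=(0.6858, 1.1847, 2.2921) x1=(0.1604, 1.2584, -1.7634)
step 36: x0=(0.6996, 1.1666, 2.3121) x1=(0.1462, 1.2797, -1.7665)

(0.1462, 1.2797, -1.7665)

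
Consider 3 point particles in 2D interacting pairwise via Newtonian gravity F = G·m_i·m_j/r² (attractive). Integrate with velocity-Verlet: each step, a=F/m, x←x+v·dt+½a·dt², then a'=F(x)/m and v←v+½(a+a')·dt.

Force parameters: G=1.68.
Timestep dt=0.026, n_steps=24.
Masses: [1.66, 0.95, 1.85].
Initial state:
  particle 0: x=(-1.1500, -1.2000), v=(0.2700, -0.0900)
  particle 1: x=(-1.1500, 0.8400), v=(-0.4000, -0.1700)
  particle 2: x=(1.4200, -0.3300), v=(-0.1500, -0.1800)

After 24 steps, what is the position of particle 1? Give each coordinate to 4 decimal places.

step 0: x0=(-1.1500, -1.2000) x1=(-1.1500, 0.8400) x2=(1.4200, -0.3300)
step 1: x0=(-1.1428, -1.2022) x1=(-1.1603, 0.8353) x2=(1.4159, -0.3347)
step 2: x0=(-1.1354, -1.2040) x1=(-1.1703, 0.8300) x2=(1.4115, -0.3394)
step 3: x0=(-1.1277, -1.2054) x1=(-1.1801, 0.8242) x2=(1.4066, -0.3442)
step 4: x0=(-1.1198, -1.2065) x1=(-1.1897, 0.8178) x2=(1.4015, -0.3489)
step 5: x0=(-1.1115, -1.2073) x1=(-1.1989, 0.8109) x2=(1.3959, -0.3537)
step 6: x0=(-1.1030, -1.2077) x1=(-1.2080, 0.8033) x2=(1.3900, -0.3586)
step 7: x0=(-1.0942, -1.2077) x1=(-1.2167, 0.7952) x2=(1.3836, -0.3635)
step 8: x0=(-1.0852, -1.2073) x1=(-1.2252, 0.7866) x2=(1.3769, -0.3684)
step 9: x0=(-1.0758, -1.2066) x1=(-1.2335, 0.7773) x2=(1.3698, -0.3733)
step 10: x0=(-1.0662, -1.2055) x1=(-1.2414, 0.7675) x2=(1.3624, -0.3783)
step 11: x0=(-1.0563, -1.2041) x1=(-1.2491, 0.7571) x2=(1.3545, -0.3833)
step 12: x0=(-1.0462, -1.2022) x1=(-1.2565, 0.7461) x2=(1.3462, -0.3884)
step 13: x0=(-1.0357, -1.2000) x1=(-1.2636, 0.7345) x2=(1.3376, -0.3935)
step 14: x0=(-1.0250, -1.1974) x1=(-1.2704, 0.7223) x2=(1.3285, -0.3986)
step 15: x0=(-1.0140, -1.1944) x1=(-1.2769, 0.7095) x2=(1.3190, -0.4038)
step 16: x0=(-1.0027, -1.1909) x1=(-1.2831, 0.6961) x2=(1.3091, -0.4091)
step 17: x0=(-0.9911, -1.1871) x1=(-1.2890, 0.6821) x2=(1.2988, -0.4143)
step 18: x0=(-0.9792, -1.1829) x1=(-1.2945, 0.6675) x2=(1.2880, -0.4197)
step 19: x0=(-0.9670, -1.1782) x1=(-1.2997, 0.6522) x2=(1.2768, -0.4251)
step 20: x0=(-0.9545, -1.1731) x1=(-1.3046, 0.6363) x2=(1.2652, -0.4305)
step 21: x0=(-0.9417, -1.1676) x1=(-1.3091, 0.6198) x2=(1.2531, -0.4360)
step 22: x0=(-0.9286, -1.1617) x1=(-1.3132, 0.6026) x2=(1.2405, -0.4415)
step 23: x0=(-0.9152, -1.1553) x1=(-1.3170, 0.5847) x2=(1.2274, -0.4472)
step 24: x0=(-0.9015, -1.1484) x1=(-1.3203, 0.5661) x2=(1.2139, -0.4528)

(-1.3203, 0.5661)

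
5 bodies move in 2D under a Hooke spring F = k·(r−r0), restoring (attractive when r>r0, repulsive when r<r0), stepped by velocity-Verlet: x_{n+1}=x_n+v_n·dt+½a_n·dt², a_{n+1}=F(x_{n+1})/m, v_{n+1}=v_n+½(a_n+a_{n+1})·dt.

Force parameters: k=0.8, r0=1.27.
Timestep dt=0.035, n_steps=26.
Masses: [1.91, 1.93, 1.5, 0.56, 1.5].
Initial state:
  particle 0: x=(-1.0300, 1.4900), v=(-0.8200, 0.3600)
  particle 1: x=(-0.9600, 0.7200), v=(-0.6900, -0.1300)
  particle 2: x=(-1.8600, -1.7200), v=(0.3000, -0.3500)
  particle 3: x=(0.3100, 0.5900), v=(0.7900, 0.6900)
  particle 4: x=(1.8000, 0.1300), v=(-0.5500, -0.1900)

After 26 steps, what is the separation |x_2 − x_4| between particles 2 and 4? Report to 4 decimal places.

step 0: x0=(-1.0300, 1.4900) x1=(-0.9600, 0.7200) x2=(-1.8600, -1.7200) x3=(0.3100, 0.5900) x4=(1.8000, 0.1300)
step 1: x0=(-1.0583, 1.5020) x1=(-0.9839, 0.7149) x2=(-1.8479, -1.7303) x3=(0.3365, 0.6130) x4=(1.7788, 0.1233)
step 2: x0=(-1.0859, 1.5126) x1=(-1.0071, 0.7088) x2=(-1.8328, -1.7368) x3=(0.3604, 0.6338) x4=(1.7537, 0.1166)
step 3: x0=(-1.1127, 1.5219) x1=(-1.0298, 0.7017) x2=(-1.8145, -1.7393) x3=(0.3816, 0.6523) x4=(1.7247, 0.1099)
step 4: x0=(-1.1386, 1.5299) x1=(-1.0518, 0.6935) x2=(-1.7933, -1.7380) x3=(0.3998, 0.6686) x4=(1.6920, 0.1032)
step 5: x0=(-1.1637, 1.5365) x1=(-1.0730, 0.6843) x2=(-1.7692, -1.7327) x3=(0.4148, 0.6827) x4=(1.6556, 0.0964)
step 6: x0=(-1.1879, 1.5416) x1=(-1.0936, 0.6742) x2=(-1.7422, -1.7236) x3=(0.4264, 0.6945) x4=(1.6155, 0.0897)
step 7: x0=(-1.2112, 1.5454) x1=(-1.1135, 0.6631) x2=(-1.7125, -1.7107) x3=(0.4345, 0.7041) x4=(1.5719, 0.0829)
step 8: x0=(-1.2336, 1.5478) x1=(-1.1325, 0.6510) x2=(-1.6801, -1.6940) x3=(0.4390, 0.7116) x4=(1.5248, 0.0762)
step 9: x0=(-1.2550, 1.5487) x1=(-1.1509, 0.6381) x2=(-1.6451, -1.6735) x3=(0.4398, 0.7170) x4=(1.4743, 0.0695)
step 10: x0=(-1.2754, 1.5482) x1=(-1.1684, 0.6243) x2=(-1.6077, -1.6494) x3=(0.4368, 0.7204) x4=(1.4206, 0.0628)
step 11: x0=(-1.2948, 1.5463) x1=(-1.1852, 0.6097) x2=(-1.5681, -1.6217) x3=(0.4299, 0.7219) x4=(1.3638, 0.0561)
step 12: x0=(-1.3133, 1.5431) x1=(-1.2012, 0.5943) x2=(-1.5262, -1.5906) x3=(0.4192, 0.7215) x4=(1.3040, 0.0494)
step 13: x0=(-1.3307, 1.5384) x1=(-1.2165, 0.5781) x2=(-1.4823, -1.5561) x3=(0.4046, 0.7194) x4=(1.2413, 0.0428)
step 14: x0=(-1.3472, 1.5324) x1=(-1.2309, 0.5612) x2=(-1.4365, -1.5184) x3=(0.3863, 0.7156) x4=(1.1759, 0.0362)
step 15: x0=(-1.3627, 1.5250) x1=(-1.2447, 0.5436) x2=(-1.3889, -1.4776) x3=(0.3642, 0.7104) x4=(1.1079, 0.0296)
step 16: x0=(-1.3772, 1.5163) x1=(-1.2577, 0.5254) x2=(-1.3397, -1.4338) x3=(0.3385, 0.7038) x4=(1.0375, 0.0230)
step 17: x0=(-1.3907, 1.5063) x1=(-1.2700, 0.5067) x2=(-1.2892, -1.3872) x3=(0.3093, 0.6959) x4=(0.9648, 0.0165)
step 18: x0=(-1.4033, 1.4951) x1=(-1.2816, 0.4873) x2=(-1.2373, -1.3379) x3=(0.2767, 0.6870) x4=(0.8900, 0.0101)
step 19: x0=(-1.4149, 1.4827) x1=(-1.2925, 0.4675) x2=(-1.1843, -1.2862) x3=(0.2409, 0.6771) x4=(0.8133, 0.0036)
step 20: x0=(-1.4256, 1.4691) x1=(-1.3029, 0.4473) x2=(-1.1304, -1.2321) x3=(0.2021, 0.6665) x4=(0.7348, -0.0027)
step 21: x0=(-1.4355, 1.4543) x1=(-1.3127, 0.4266) x2=(-1.0757, -1.1760) x3=(0.1605, 0.6554) x4=(0.6547, -0.0091)
step 22: x0=(-1.4445, 1.4385) x1=(-1.3220, 0.4056) x2=(-1.0204, -1.1179) x3=(0.1163, 0.6438) x4=(0.5731, -0.0153)
step 23: x0=(-1.4526, 1.4217) x1=(-1.3308, 0.3842) x2=(-0.9645, -1.0581) x3=(0.0698, 0.6320) x4=(0.4903, -0.0216)
step 24: x0=(-1.4600, 1.4039) x1=(-1.3391, 0.3626) x2=(-0.9084, -0.9967) x3=(0.0213, 0.6202) x4=(0.4065, -0.0277)
step 25: x0=(-1.4666, 1.3851) x1=(-1.3472, 0.3407) x2=(-0.8521, -0.9340) x3=(-0.0291, 0.6086) x4=(0.3217, -0.0338)
step 26: x0=(-1.4725, 1.3655) x1=(-1.3549, 0.3187) x2=(-0.7957, -0.8702) x3=(-0.0810, 0.5973) x4=(0.2361, -0.0398)

1.3245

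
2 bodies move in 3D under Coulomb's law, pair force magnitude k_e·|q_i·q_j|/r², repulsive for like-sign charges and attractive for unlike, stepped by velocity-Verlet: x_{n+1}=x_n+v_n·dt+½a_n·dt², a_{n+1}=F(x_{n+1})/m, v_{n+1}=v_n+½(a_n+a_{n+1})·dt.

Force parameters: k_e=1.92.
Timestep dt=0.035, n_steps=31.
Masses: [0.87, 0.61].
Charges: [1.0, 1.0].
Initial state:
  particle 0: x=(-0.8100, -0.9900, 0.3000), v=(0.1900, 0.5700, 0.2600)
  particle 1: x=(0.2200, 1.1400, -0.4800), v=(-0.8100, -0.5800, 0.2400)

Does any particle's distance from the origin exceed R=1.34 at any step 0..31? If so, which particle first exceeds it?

step 0: x0=(-0.8100, -0.9900, 0.3000) x1=(0.2200, 1.1400, -0.4800)
step 1: x0=(-0.8034, -0.9702, 0.3092) x1=(0.1918, 1.1200, -0.4717)
step 2: x0=(-0.7971, -0.9509, 0.3185) x1=(0.1638, 1.1005, -0.4636)
step 3: x0=(-0.7909, -0.9319, 0.3279) x1=(0.1361, 1.0816, -0.4557)
step 4: x0=(-0.7849, -0.9133, 0.3376) x1=(0.1087, 1.0633, -0.4481)
step 5: x0=(-0.7791, -0.8952, 0.3474) x1=(0.0816, 1.0456, -0.4407)
step 6: x0=(-0.7735, -0.8775, 0.3574) x1=(0.0547, 1.0285, -0.4335)
step 7: x0=(-0.7681, -0.8603, 0.3675) x1=(0.0282, 1.0122, -0.4267)
step 8: x0=(-0.7629, -0.8436, 0.3779) x1=(0.0019, 0.9965, -0.4201)
step 9: x0=(-0.7579, -0.8274, 0.3885) x1=(-0.0241, 0.9815, -0.4139)
step 10: x0=(-0.7532, -0.8117, 0.3994) x1=(-0.0497, 0.9673, -0.4079)
step 11: x0=(-0.7486, -0.7966, 0.4105) x1=(-0.0751, 0.9538, -0.4024)
step 12: x0=(-0.7443, -0.7820, 0.4218) x1=(-0.1001, 0.9412, -0.3972)
step 13: x0=(-0.7401, -0.7680, 0.4334) x1=(-0.1249, 0.9293, -0.3923)
step 14: x0=(-0.7362, -0.7545, 0.4453) x1=(-0.1493, 0.9183, -0.3879)
step 15: x0=(-0.7325, -0.7417, 0.4575) x1=(-0.1735, 0.9081, -0.3839)
step 16: x0=(-0.7290, -0.7294, 0.4700) x1=(-0.1973, 0.8988, -0.3804)
step 17: x0=(-0.7257, -0.7179, 0.4828) x1=(-0.2209, 0.8905, -0.3773)
step 18: x0=(-0.7227, -0.7069, 0.4960) x1=(-0.2442, 0.8830, -0.3747)
step 19: x0=(-0.7198, -0.6966, 0.5095) x1=(-0.2671, 0.8765, -0.3727)
step 20: x0=(-0.7171, -0.6870, 0.5234) x1=(-0.2899, 0.8709, -0.3711)
step 21: x0=(-0.7145, -0.6780, 0.5377) x1=(-0.3123, 0.8662, -0.3701)
step 22: x0=(-0.7122, -0.6697, 0.5524) x1=(-0.3345, 0.8625, -0.3697)
step 23: x0=(-0.7100, -0.6621, 0.5675) x1=(-0.3565, 0.8598, -0.3698)
step 24: x0=(-0.7080, -0.6551, 0.5830) x1=(-0.3782, 0.8581, -0.3706)
step 25: x0=(-0.7061, -0.6489, 0.5990) x1=(-0.3998, 0.8573, -0.3719)
step 26: x0=(-0.7044, -0.6433, 0.6154) x1=(-0.4211, 0.8575, -0.3739)
step 27: x0=(-0.7028, -0.6384, 0.6322) x1=(-0.4423, 0.8587, -0.3765)
step 28: x0=(-0.7013, -0.6342, 0.6495) x1=(-0.4632, 0.8608, -0.3798)
step 29: x0=(-0.6999, -0.6306, 0.6672) x1=(-0.4841, 0.8638, -0.3837)
step 30: x0=(-0.6986, -0.6276, 0.6854) x1=(-0.5048, 0.8678, -0.3883)
step 31: x0=(-0.6974, -0.6254, 0.7040) x1=(-0.5254, 0.8727, -0.3935)

no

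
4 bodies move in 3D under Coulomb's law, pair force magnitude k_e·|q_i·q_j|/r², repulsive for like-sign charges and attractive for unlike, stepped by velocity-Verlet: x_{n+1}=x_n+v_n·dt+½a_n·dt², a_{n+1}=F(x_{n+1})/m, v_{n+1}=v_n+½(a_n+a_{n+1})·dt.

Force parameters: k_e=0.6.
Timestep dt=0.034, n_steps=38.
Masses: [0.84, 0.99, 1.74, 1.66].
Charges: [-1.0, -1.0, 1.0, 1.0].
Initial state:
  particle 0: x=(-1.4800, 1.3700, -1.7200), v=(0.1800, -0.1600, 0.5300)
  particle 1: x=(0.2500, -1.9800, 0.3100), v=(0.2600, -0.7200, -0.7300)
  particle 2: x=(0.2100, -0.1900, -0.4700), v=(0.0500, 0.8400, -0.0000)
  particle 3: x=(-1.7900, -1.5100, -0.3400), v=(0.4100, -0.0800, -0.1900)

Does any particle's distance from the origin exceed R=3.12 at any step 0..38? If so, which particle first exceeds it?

step 0: x0=(-1.4800, 1.3700, -1.7200) x1=(0.2500, -1.9800, 0.3100) x2=(0.2100, -0.1900, -0.4700) x3=(-1.7900, -1.5100, -0.3400)
step 1: x0=(-1.4739, 1.3645, -1.7019) x1=(0.2588, -2.0044, 0.2851) x2=(0.2117, -0.1615, -0.4700) x3=(-1.7760, -1.5127, -0.3465)
step 2: x0=(-1.4677, 1.3589, -1.6838) x1=(0.2674, -2.0286, 0.2602) x2=(0.2134, -0.1329, -0.4700) x3=(-1.7621, -1.5155, -0.3529)
step 3: x0=(-1.4614, 1.3532, -1.6656) x1=(0.2760, -2.0527, 0.2351) x2=(0.2152, -0.1044, -0.4700) x3=(-1.7481, -1.5183, -0.3593)
step 4: x0=(-1.4551, 1.3474, -1.6473) x1=(0.2844, -2.0766, 0.2100) x2=(0.2170, -0.0759, -0.4700) x3=(-1.7340, -1.5211, -0.3657)
step 5: x0=(-1.4487, 1.3414, -1.6290) x1=(0.2926, -2.1004, 0.1848) x2=(0.2187, -0.0474, -0.4699) x3=(-1.7200, -1.5239, -0.3722)
step 6: x0=(-1.4422, 1.3353, -1.6106) x1=(0.3008, -2.1240, 0.1595) x2=(0.2205, -0.0189, -0.4699) x3=(-1.7059, -1.5268, -0.3786)
step 7: x0=(-1.4357, 1.3292, -1.5920) x1=(0.3088, -2.1474, 0.1342) x2=(0.2223, 0.0096, -0.4700) x3=(-1.6918, -1.5296, -0.3850)
step 8: x0=(-1.4291, 1.3229, -1.5734) x1=(0.3167, -2.1707, 0.1088) x2=(0.2241, 0.0381, -0.4700) x3=(-1.6776, -1.5326, -0.3913)
step 9: x0=(-1.4225, 1.3164, -1.5548) x1=(0.3244, -2.1939, 0.0834) x2=(0.2259, 0.0666, -0.4700) x3=(-1.6634, -1.5355, -0.3977)
step 10: x0=(-1.4157, 1.3099, -1.5360) x1=(0.3321, -2.2169, 0.0579) x2=(0.2278, 0.0951, -0.4701) x3=(-1.6492, -1.5385, -0.4041)
step 11: x0=(-1.4089, 1.3032, -1.5172) x1=(0.3396, -2.2398, 0.0324) x2=(0.2296, 0.1236, -0.4702) x3=(-1.6349, -1.5415, -0.4105)
step 12: x0=(-1.4020, 1.2964, -1.4982) x1=(0.3469, -2.2625, 0.0068) x2=(0.2314, 0.1521, -0.4703) x3=(-1.6206, -1.5445, -0.4168)
step 13: x0=(-1.3949, 1.2895, -1.4792) x1=(0.3542, -2.2852, -0.0188) x2=(0.2332, 0.1807, -0.4704) x3=(-1.6063, -1.5476, -0.4232)
step 14: x0=(-1.3878, 1.2825, -1.4601) x1=(0.3613, -2.3076, -0.0445) x2=(0.2350, 0.2093, -0.4705) x3=(-1.5919, -1.5507, -0.4296)
step 15: x0=(-1.3806, 1.2753, -1.4409) x1=(0.3682, -2.3300, -0.0702) x2=(0.2367, 0.2379, -0.4707) x3=(-1.5775, -1.5539, -0.4359)
step 16: x0=(-1.3733, 1.2680, -1.4216) x1=(0.3751, -2.3522, -0.0959) x2=(0.2385, 0.2665, -0.4709) x3=(-1.5630, -1.5571, -0.4423)
step 17: x0=(-1.3658, 1.2605, -1.4021) x1=(0.3818, -2.3744, -0.1216) x2=(0.2402, 0.2952, -0.4712) x3=(-1.5485, -1.5603, -0.4486)
step 18: x0=(-1.3583, 1.2529, -1.3826) x1=(0.3884, -2.3963, -0.1474) x2=(0.2419, 0.3239, -0.4715) x3=(-1.5340, -1.5635, -0.4550)
step 19: x0=(-1.3506, 1.2452, -1.3630) x1=(0.3948, -2.4182, -0.1732) x2=(0.2436, 0.3526, -0.4718) x3=(-1.5194, -1.5668, -0.4613)
step 20: x0=(-1.3427, 1.2373, -1.3433) x1=(0.4012, -2.4400, -0.1990) x2=(0.2452, 0.3813, -0.4721) x3=(-1.5047, -1.5701, -0.4677)
step 21: x0=(-1.3348, 1.2293, -1.3235) x1=(0.4073, -2.4616, -0.2248) x2=(0.2468, 0.4101, -0.4725) x3=(-1.4900, -1.5735, -0.4741)
step 22: x0=(-1.3267, 1.2212, -1.3036) x1=(0.4134, -2.4831, -0.2507) x2=(0.2484, 0.4390, -0.4729) x3=(-1.4753, -1.5769, -0.4804)
step 23: x0=(-1.3184, 1.2129, -1.2835) x1=(0.4193, -2.5045, -0.2765) x2=(0.2499, 0.4678, -0.4734) x3=(-1.4605, -1.5804, -0.4868)
step 24: x0=(-1.3100, 1.2045, -1.2634) x1=(0.4251, -2.5258, -0.3024) x2=(0.2514, 0.4967, -0.4739) x3=(-1.4457, -1.5838, -0.4932)
step 25: x0=(-1.3014, 1.1960, -1.2431) x1=(0.4308, -2.5470, -0.3283) x2=(0.2528, 0.5257, -0.4745) x3=(-1.4308, -1.5874, -0.4995)
step 26: x0=(-1.2926, 1.1873, -1.2228) x1=(0.4364, -2.5681, -0.3542) x2=(0.2542, 0.5547, -0.4751) x3=(-1.4159, -1.5909, -0.5059)
step 27: x0=(-1.2837, 1.1784, -1.2023) x1=(0.4418, -2.5890, -0.3800) x2=(0.2555, 0.5837, -0.4757) x3=(-1.4009, -1.5945, -0.5123)
step 28: x0=(-1.2745, 1.1694, -1.1817) x1=(0.4471, -2.6099, -0.4059) x2=(0.2567, 0.6128, -0.4764) x3=(-1.3859, -1.5982, -0.5187)
step 29: x0=(-1.2652, 1.1603, -1.1609) x1=(0.4522, -2.6306, -0.4318) x2=(0.2578, 0.6419, -0.4772) x3=(-1.3708, -1.6018, -0.5251)
step 30: x0=(-1.2556, 1.1510, -1.1401) x1=(0.4572, -2.6513, -0.4577) x2=(0.2589, 0.6711, -0.4780) x3=(-1.3557, -1.6056, -0.5315)
step 31: x0=(-1.2458, 1.1417, -1.1191) x1=(0.4622, -2.6718, -0.4836) x2=(0.2599, 0.7003, -0.4788) x3=(-1.3405, -1.6093, -0.5379)
step 32: x0=(-1.2358, 1.1321, -1.0980) x1=(0.4669, -2.6922, -0.5095) x2=(0.2607, 0.7296, -0.4797) x3=(-1.3252, -1.6131, -0.5444)
step 33: x0=(-1.2256, 1.1225, -1.0768) x1=(0.4716, -2.7125, -0.5354) x2=(0.2615, 0.7589, -0.4807) x3=(-1.3099, -1.6170, -0.5508)
step 34: x0=(-1.2151, 1.1127, -1.0555) x1=(0.4761, -2.7327, -0.5613) x2=(0.2622, 0.7882, -0.4817) x3=(-1.2946, -1.6208, -0.5573)
step 35: x0=(-1.2043, 1.1027, -1.0340) x1=(0.4805, -2.7528, -0.5872) x2=(0.2628, 0.8176, -0.4827) x3=(-1.2792, -1.6248, -0.5637)
step 36: x0=(-1.1932, 1.0927, -1.0124) x1=(0.4848, -2.7728, -0.6131) x2=(0.2632, 0.8470, -0.4838) x3=(-1.2637, -1.6287, -0.5702)
step 37: x0=(-1.1819, 1.0825, -0.9907) x1=(0.4890, -2.7927, -0.6390) x2=(0.2636, 0.8765, -0.4850) x3=(-1.2482, -1.6327, -0.5767)
step 38: x0=(-1.1702, 1.0723, -0.9689) x1=(0.4930, -2.8125, -0.6648) x2=(0.2637, 0.9059, -0.4862) x3=(-1.2326, -1.6368, -0.5832)

no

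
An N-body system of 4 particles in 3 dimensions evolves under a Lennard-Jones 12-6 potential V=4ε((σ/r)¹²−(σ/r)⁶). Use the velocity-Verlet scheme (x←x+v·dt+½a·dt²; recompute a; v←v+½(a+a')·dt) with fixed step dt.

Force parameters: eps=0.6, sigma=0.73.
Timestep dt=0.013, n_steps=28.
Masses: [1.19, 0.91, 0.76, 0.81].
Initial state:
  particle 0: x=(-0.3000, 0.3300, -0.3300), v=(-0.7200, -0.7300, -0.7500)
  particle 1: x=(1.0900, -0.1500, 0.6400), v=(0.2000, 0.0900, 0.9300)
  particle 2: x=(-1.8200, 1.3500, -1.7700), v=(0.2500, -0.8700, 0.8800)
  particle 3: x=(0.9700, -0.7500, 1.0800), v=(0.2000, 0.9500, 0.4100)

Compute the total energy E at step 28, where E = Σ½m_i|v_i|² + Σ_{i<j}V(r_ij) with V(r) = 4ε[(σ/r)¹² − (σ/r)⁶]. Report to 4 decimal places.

2.0706

step 0: x0=(-0.3000, 0.3300, -0.3300) x1=(1.0900, -0.1500, 0.6400) x2=(-1.8200, 1.3500, -1.7700) x3=(0.9700, -0.7500, 1.0800)
step 1: x0=(-0.3094, 0.3205, -0.3397) x1=(1.0927, -0.1481, 0.6515) x2=(-1.8167, 1.3387, -1.7586) x3=(0.9724, -0.7385, 1.0860)
step 2: x0=(-0.3187, 0.3110, -0.3495) x1=(1.0959, -0.1441, 0.6615) x2=(-1.8135, 1.3274, -1.7471) x3=(0.9744, -0.7293, 1.0936)
step 3: x0=(-0.3281, 0.3015, -0.3592) x1=(1.0996, -0.1377, 0.6698) x2=(-1.8102, 1.3161, -1.7357) x3=(0.9758, -0.7228, 1.1033)
step 4: x0=(-0.3374, 0.2920, -0.3690) x1=(1.1037, -0.1290, 0.6763) x2=(-1.8070, 1.3048, -1.7242) x3=(0.9766, -0.7189, 1.1148)
step 5: x0=(-0.3467, 0.2825, -0.3787) x1=(1.1082, -0.1184, 0.6814) x2=(-1.8037, 1.2934, -1.7128) x3=(0.9770, -0.7171, 1.1279)
step 6: x0=(-0.3561, 0.2730, -0.3884) x1=(1.1131, -0.1065, 0.6856) x2=(-1.8005, 1.2821, -1.7013) x3=(0.9771, -0.7168, 1.1422)
step 7: x0=(-0.3654, 0.2635, -0.3982) x1=(1.1181, -0.0939, 0.6892) x2=(-1.7972, 1.2708, -1.6899) x3=(0.9770, -0.7173, 1.1570)
step 8: x0=(-0.3748, 0.2540, -0.4079) x1=(1.1231, -0.0808, 0.6924) x2=(-1.7940, 1.2595, -1.6784) x3=(0.9767, -0.7183, 1.1722)
step 9: x0=(-0.3841, 0.2445, -0.4176) x1=(1.1282, -0.0677, 0.6957) x2=(-1.7907, 1.2482, -1.6670) x3=(0.9765, -0.7194, 1.1875)
step 10: x0=(-0.3934, 0.2350, -0.4274) x1=(1.1333, -0.0547, 0.6989) x2=(-1.7874, 1.2369, -1.6555) x3=(0.9763, -0.7203, 1.2027)
step 11: x0=(-0.4027, 0.2255, -0.4371) x1=(1.1383, -0.0418, 0.7024) x2=(-1.7842, 1.2255, -1.6441) x3=(0.9761, -0.7211, 1.2177)
step 12: x0=(-0.4121, 0.2160, -0.4468) x1=(1.1432, -0.0292, 0.7060) x2=(-1.7809, 1.2142, -1.6326) x3=(0.9760, -0.7215, 1.2325)
step 13: x0=(-0.4214, 0.2065, -0.4565) x1=(1.1481, -0.0169, 0.7098) x2=(-1.7776, 1.2029, -1.6212) x3=(0.9760, -0.7217, 1.2470)
step 14: x0=(-0.4307, 0.1970, -0.4662) x1=(1.1529, -0.0049, 0.7138) x2=(-1.7744, 1.1916, -1.6097) x3=(0.9760, -0.7215, 1.2614)
step 15: x0=(-0.4400, 0.1875, -0.4760) x1=(1.1576, 0.0068, 0.7181) x2=(-1.7711, 1.1803, -1.5983) x3=(0.9761, -0.7210, 1.2754)
step 16: x0=(-0.4494, 0.1781, -0.4857) x1=(1.1623, 0.0183, 0.7225) x2=(-1.7678, 1.1689, -1.5868) x3=(0.9763, -0.7202, 1.2893)
step 17: x0=(-0.4587, 0.1686, -0.4954) x1=(1.1669, 0.0295, 0.7272) x2=(-1.7646, 1.1576, -1.5753) x3=(0.9766, -0.7191, 1.3029)
step 18: x0=(-0.4680, 0.1591, -0.5051) x1=(1.1714, 0.0405, 0.7321) x2=(-1.7613, 1.1463, -1.5639) x3=(0.9770, -0.7177, 1.3163)
step 19: x0=(-0.4773, 0.1496, -0.5148) x1=(1.1759, 0.0512, 0.7371) x2=(-1.7580, 1.1349, -1.5524) x3=(0.9774, -0.7160, 1.3294)
step 20: x0=(-0.4866, 0.1401, -0.5246) x1=(1.1803, 0.0617, 0.7423) x2=(-1.7547, 1.1236, -1.5409) x3=(0.9779, -0.7141, 1.3424)
step 21: x0=(-0.4960, 0.1306, -0.5343) x1=(1.1846, 0.0719, 0.7477) x2=(-1.7514, 1.1123, -1.5295) x3=(0.9784, -0.7120, 1.3552)
step 22: x0=(-0.5053, 0.1211, -0.5440) x1=(1.1889, 0.0820, 0.7532) x2=(-1.7481, 1.1009, -1.5180) x3=(0.9790, -0.7096, 1.3678)
step 23: x0=(-0.5146, 0.1116, -0.5537) x1=(1.1932, 0.0919, 0.7589) x2=(-1.7448, 1.0896, -1.5065) x3=(0.9797, -0.7070, 1.3803)
step 24: x0=(-0.5239, 0.1021, -0.5635) x1=(1.1973, 0.1015, 0.7648) x2=(-1.7415, 1.0782, -1.4950) x3=(0.9804, -0.7041, 1.3925)
step 25: x0=(-0.5332, 0.0926, -0.5732) x1=(1.2015, 0.1110, 0.7707) x2=(-1.7382, 1.0669, -1.4835) x3=(0.9812, -0.7011, 1.4047)
step 26: x0=(-0.5426, 0.0832, -0.5829) x1=(1.2056, 0.1204, 0.7768) x2=(-1.7349, 1.0555, -1.4720) x3=(0.9820, -0.6979, 1.4166)
step 27: x0=(-0.5519, 0.0737, -0.5926) x1=(1.2096, 0.1295, 0.7831) x2=(-1.7316, 1.0441, -1.4605) x3=(0.9829, -0.6945, 1.4285)
step 28: x0=(-0.5612, 0.0642, -0.6024) x1=(1.2136, 0.1386, 0.7894) x2=(-1.7283, 1.0328, -1.4490) x3=(0.9838, -0.6910, 1.4402)
step 0 velocities: v0=(-0.7200, -0.7300, -0.7500) v1=(0.2000, 0.0900, 0.9300) v2=(0.2500, -0.8700, 0.8800) v3=(0.2000, 0.9500, 0.4100)
step 0: KE=2.4311, PE=-0.3630, E=2.0680
step 28 velocities: v0=(-0.7181, -0.7286, -0.7485) v1=(0.3059, 0.6880, 0.4926) v2=(0.2560, -0.8746, 0.8849) v3=(0.0726, 0.2805, 0.8946)
step 28: KE=2.2957, PE=-0.2251, E=2.0706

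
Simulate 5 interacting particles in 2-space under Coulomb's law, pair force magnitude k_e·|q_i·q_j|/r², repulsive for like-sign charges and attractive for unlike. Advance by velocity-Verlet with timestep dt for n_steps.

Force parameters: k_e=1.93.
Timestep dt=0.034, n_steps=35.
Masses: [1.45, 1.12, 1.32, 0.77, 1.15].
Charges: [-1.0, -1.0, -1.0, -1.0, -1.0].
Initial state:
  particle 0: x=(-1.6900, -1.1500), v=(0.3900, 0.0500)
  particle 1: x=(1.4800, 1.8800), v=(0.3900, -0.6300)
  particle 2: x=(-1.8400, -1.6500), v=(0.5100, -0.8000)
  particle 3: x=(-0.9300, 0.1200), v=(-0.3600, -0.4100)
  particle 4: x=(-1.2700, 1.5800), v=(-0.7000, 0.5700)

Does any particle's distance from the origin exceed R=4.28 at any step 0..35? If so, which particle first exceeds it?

yes, particle 2

step 0: x0=(-1.6900, -1.1500) x1=(1.4800, 1.8800) x2=(-1.8400, -1.6500) x3=(-0.9300, 0.1200) x4=(-1.2700, 1.5800)
step 1: x0=(-1.6762, -1.1460) x1=(1.4935, 1.8587) x2=(-1.8237, -1.6805) x3=(-0.9417, 0.1062) x4=(-1.2940, 1.6000)
step 2: x0=(-1.6614, -1.1381) x1=(1.5077, 1.8377) x2=(-1.8091, -1.7168) x3=(-0.9524, 0.0929) x4=(-1.3184, 1.6212)
step 3: x0=(-1.6461, -1.1269) x1=(1.5223, 1.8170) x2=(-1.7959, -1.7583) x3=(-0.9620, 0.0802) x4=(-1.3431, 1.6436)
step 4: x0=(-1.6304, -1.1131) x1=(1.5376, 1.7966) x2=(-1.7839, -1.8043) x3=(-0.9706, 0.0681) x4=(-1.3682, 1.6671)
step 5: x0=(-1.6145, -1.0973) x1=(1.5533, 1.7764) x2=(-1.7729, -1.8542) x3=(-0.9782, 0.0569) x4=(-1.3936, 1.6916)
step 6: x0=(-1.5987, -1.0800) x1=(1.5696, 1.7565) x2=(-1.7626, -1.9073) x3=(-0.9847, 0.0465) x4=(-1.4194, 1.7173)
step 7: x0=(-1.5829, -1.0617) x1=(1.5865, 1.7369) x2=(-1.7530, -1.9634) x3=(-0.9901, 0.0373) x4=(-1.4456, 1.7439)
step 8: x0=(-1.5673, -1.0427) x1=(1.6039, 1.7175) x2=(-1.7440, -2.0219) x3=(-0.9944, 0.0291) x4=(-1.4721, 1.7716)
step 9: x0=(-1.5520, -1.0233) x1=(1.6218, 1.6983) x2=(-1.7355, -2.0826) x3=(-0.9976, 0.0223) x4=(-1.4990, 1.8002)
step 10: x0=(-1.5370, -1.0039) x1=(1.6402, 1.6794) x2=(-1.7273, -2.1452) x3=(-0.9997, 0.0169) x4=(-1.5261, 1.8297)
step 11: x0=(-1.5225, -0.9845) x1=(1.6591, 1.6607) x2=(-1.7195, -2.2095) x3=(-1.0006, 0.0129) x4=(-1.5537, 1.8601)
step 12: x0=(-1.5085, -0.9655) x1=(1.6786, 1.6422) x2=(-1.7121, -2.2754) x3=(-1.0003, 0.0106) x4=(-1.5815, 1.8914)
step 13: x0=(-1.4949, -0.9471) x1=(1.6985, 1.6240) x2=(-1.7049, -2.3426) x3=(-0.9988, 0.0101) x4=(-1.6097, 1.9235)
step 14: x0=(-1.4820, -0.9292) x1=(1.7189, 1.6059) x2=(-1.6980, -2.4111) x3=(-0.9960, 0.0114) x4=(-1.6383, 1.9564)
step 15: x0=(-1.4696, -0.9122) x1=(1.7398, 1.5881) x2=(-1.6912, -2.4807) x3=(-0.9919, 0.0146) x4=(-1.6671, 1.9902)
step 16: x0=(-1.4578, -0.8960) x1=(1.7612, 1.5705) x2=(-1.6847, -2.5514) x3=(-0.9866, 0.0198) x4=(-1.6963, 2.0247)
step 17: x0=(-1.4467, -0.8808) x1=(1.7831, 1.5531) x2=(-1.6784, -2.6230) x3=(-0.9799, 0.0271) x4=(-1.7258, 2.0599)
step 18: x0=(-1.4363, -0.8667) x1=(1.8054, 1.5359) x2=(-1.6722, -2.6955) x3=(-0.9719, 0.0365) x4=(-1.7556, 2.0959)
step 19: x0=(-1.4265, -0.8537) x1=(1.8282, 1.5189) x2=(-1.6662, -2.7688) x3=(-0.9626, 0.0481) x4=(-1.7857, 2.1325)
step 20: x0=(-1.4175, -0.8418) x1=(1.8515, 1.5020) x2=(-1.6604, -2.8429) x3=(-0.9519, 0.0618) x4=(-1.8161, 2.1699)
step 21: x0=(-1.4091, -0.8311) x1=(1.8752, 1.4854) x2=(-1.6546, -2.9176) x3=(-0.9400, 0.0777) x4=(-1.8469, 2.2079)
step 22: x0=(-1.4014, -0.8216) x1=(1.8994, 1.4690) x2=(-1.6490, -2.9931) x3=(-0.9267, 0.0957) x4=(-1.8779, 2.2465)
step 23: x0=(-1.3944, -0.8132) x1=(1.9240, 1.4527) x2=(-1.6435, -3.0691) x3=(-0.9122, 0.1159) x4=(-1.9093, 2.2857)
step 24: x0=(-1.3880, -0.8060) x1=(1.9491, 1.4366) x2=(-1.6380, -3.1458) x3=(-0.8964, 0.1380) x4=(-1.9409, 2.3256)
step 25: x0=(-1.3824, -0.8000) x1=(1.9747, 1.4207) x2=(-1.6327, -3.2229) x3=(-0.8795, 0.1621) x4=(-1.9729, 2.3660)
step 26: x0=(-1.3773, -0.7950) x1=(2.0006, 1.4049) x2=(-1.6275, -3.3006) x3=(-0.8615, 0.1880) x4=(-2.0051, 2.4070)
step 27: x0=(-1.3728, -0.7911) x1=(2.0271, 1.3893) x2=(-1.6223, -3.3788) x3=(-0.8423, 0.2158) x4=(-2.0377, 2.4485)
step 28: x0=(-1.3690, -0.7882) x1=(2.0539, 1.3739) x2=(-1.6172, -3.4574) x3=(-0.8222, 0.2452) x4=(-2.0705, 2.4905)
step 29: x0=(-1.3657, -0.7863) x1=(2.0812, 1.3586) x2=(-1.6122, -3.5365) x3=(-0.8010, 0.2761) x4=(-2.1036, 2.5331)
step 30: x0=(-1.3629, -0.7853) x1=(2.1089, 1.3435) x2=(-1.6072, -3.6160) x3=(-0.7790, 0.3086) x4=(-2.1370, 2.5761)
step 31: x0=(-1.3606, -0.7851) x1=(2.1371, 1.3285) x2=(-1.6023, -3.6958) x3=(-0.7561, 0.3424) x4=(-2.1707, 2.6197)
step 32: x0=(-1.3588, -0.7858) x1=(2.1657, 1.3137) x2=(-1.5975, -3.7760) x3=(-0.7325, 0.3776) x4=(-2.2047, 2.6636)
step 33: x0=(-1.3575, -0.7872) x1=(2.1947, 1.2990) x2=(-1.5927, -3.8566) x3=(-0.7081, 0.4139) x4=(-2.2389, 2.7081)
step 34: x0=(-1.3565, -0.7894) x1=(2.2241, 1.2844) x2=(-1.5880, -3.9376) x3=(-0.6830, 0.4513) x4=(-2.2734, 2.7529)
step 35: x0=(-1.3560, -0.7922) x1=(2.2540, 1.2700) x2=(-1.5833, -4.0188) x3=(-0.6573, 0.4897) x4=(-2.3081, 2.7982)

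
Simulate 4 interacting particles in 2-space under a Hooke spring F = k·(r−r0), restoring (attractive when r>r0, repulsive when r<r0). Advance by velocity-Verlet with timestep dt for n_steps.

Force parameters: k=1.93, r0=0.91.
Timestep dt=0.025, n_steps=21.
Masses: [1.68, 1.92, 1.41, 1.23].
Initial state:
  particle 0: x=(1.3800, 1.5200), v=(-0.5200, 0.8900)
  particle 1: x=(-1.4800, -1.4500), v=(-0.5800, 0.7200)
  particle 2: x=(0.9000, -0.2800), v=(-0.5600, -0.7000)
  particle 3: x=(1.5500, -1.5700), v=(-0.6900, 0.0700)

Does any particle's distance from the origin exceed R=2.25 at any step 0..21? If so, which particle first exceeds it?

no

step 0: x0=(1.3800, 1.5200) x1=(-1.4800, -1.4500) x2=(0.9000, -0.2800) x3=(1.5500, -1.5700)
step 1: x0=(1.3662, 1.5403) x1=(-1.4926, -1.4311) x2=(0.8855, -0.2976) x3=(1.5315, -1.5669)
step 2: x0=(1.3506, 1.5567) x1=(-1.5016, -1.4103) x2=(0.8702, -0.3155) x3=(1.5106, -1.5611)
step 3: x0=(1.3334, 1.5691) x1=(-1.5068, -1.3876) x2=(0.8539, -0.3335) x3=(1.4874, -1.5526)
step 4: x0=(1.3144, 1.5775) x1=(-1.5084, -1.3632) x2=(0.8367, -0.3515) x3=(1.4617, -1.5414)
step 5: x0=(1.2938, 1.5820) x1=(-1.5064, -1.3370) x2=(0.8186, -0.3696) x3=(1.4338, -1.5276)
step 6: x0=(1.2715, 1.5825) x1=(-1.5008, -1.3090) x2=(0.7996, -0.3875) x3=(1.4035, -1.5111)
step 7: x0=(1.2476, 1.5791) x1=(-1.4917, -1.2794) x2=(0.7797, -0.4053) x3=(1.3711, -1.4920)
step 8: x0=(1.2220, 1.5717) x1=(-1.4791, -1.2482) x2=(0.7590, -0.4229) x3=(1.3365, -1.4704)
step 9: x0=(1.1948, 1.5604) x1=(-1.4631, -1.2153) x2=(0.7375, -0.4402) x3=(1.2998, -1.4463)
step 10: x0=(1.1660, 1.5454) x1=(-1.4439, -1.1810) x2=(0.7151, -0.4571) x3=(1.2611, -1.4198)
step 11: x0=(1.1357, 1.5265) x1=(-1.4215, -1.1451) x2=(0.6919, -0.4736) x3=(1.2204, -1.3910)
step 12: x0=(1.1038, 1.5040) x1=(-1.3960, -1.1079) x2=(0.6679, -0.4895) x3=(1.1780, -1.3598)
step 13: x0=(1.0705, 1.4778) x1=(-1.3676, -1.0693) x2=(0.6431, -0.5049) x3=(1.1338, -1.3266)
step 14: x0=(1.0357, 1.4482) x1=(-1.3362, -1.0294) x2=(0.6176, -0.5197) x3=(1.0879, -1.2912)
step 15: x0=(0.9995, 1.4152) x1=(-1.3022, -0.9883) x2=(0.5913, -0.5338) x3=(1.0406, -1.2540)
step 16: x0=(0.9620, 1.3789) x1=(-1.2656, -0.9460) x2=(0.5644, -0.5472) x3=(0.9918, -1.2148)
step 17: x0=(0.9232, 1.3394) x1=(-1.2265, -0.9027) x2=(0.5368, -0.5597) x3=(0.9418, -1.1740)
step 18: x0=(0.8832, 1.2970) x1=(-1.1851, -0.8584) x2=(0.5085, -0.5714) x3=(0.8906, -1.1316)
step 19: x0=(0.8420, 1.2516) x1=(-1.1416, -0.8131) x2=(0.4796, -0.5823) x3=(0.8384, -1.0877)
step 20: x0=(0.7997, 1.2036) x1=(-1.0961, -0.7670) x2=(0.4501, -0.5922) x3=(0.7853, -1.0426)
step 21: x0=(0.7564, 1.1530) x1=(-1.0488, -0.7201) x2=(0.4201, -0.6011) x3=(0.7314, -0.9962)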